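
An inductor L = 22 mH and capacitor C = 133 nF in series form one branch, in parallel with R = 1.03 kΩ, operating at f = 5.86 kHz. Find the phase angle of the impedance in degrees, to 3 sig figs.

59.5°

ω = 2πf = 36820 rad/s
X_L = ωL = 810 Ω
X_C = 1/(ωC) = 204 Ω
Branch 1: Z₁ = R = 1030 Ω
Branch 2 (series LC): Z₂ = j(X_L − X_C) = j606 Ω
Parallel: Z = Z₁Z₂/(Z₁+Z₂), |Z| = 522 Ω, ∠Z = 59.5°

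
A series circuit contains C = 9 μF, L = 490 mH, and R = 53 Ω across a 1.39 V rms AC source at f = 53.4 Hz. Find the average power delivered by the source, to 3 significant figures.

3.34 mW

ω = 2πf = 335.5 rad/s
X_L = ωL = 164 Ω
X_C = 1/(ωC) = 331 Ω
Net reactance X = X_L − X_C = -167 Ω
Z = 53.0 − j167 Ω
|Z| = √(53.0² + 167²) = 175 Ω
∠Z = arctan(-167/53.0) = -72.4°
I = V/|Z| = 7.94 mA
P = VI cos φ = 1.39 × 0.00794 × cos(-72.4°) = 3.34 mW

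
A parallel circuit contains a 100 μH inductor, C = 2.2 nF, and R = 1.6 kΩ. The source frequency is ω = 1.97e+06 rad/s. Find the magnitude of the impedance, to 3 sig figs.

1030 Ω

X_L = ωL = 197 Ω
X_C = 1/(ωC) = 231 Ω
Parallel: admittances add. Y = 1/R + 1/(jωL) + jωC
Y = (0.000625 − j0.000742) S
|Y| = 0.000970 S → |Z| = 1/|Y| = 1030 Ω, ∠Z = −∠Y = 49.9°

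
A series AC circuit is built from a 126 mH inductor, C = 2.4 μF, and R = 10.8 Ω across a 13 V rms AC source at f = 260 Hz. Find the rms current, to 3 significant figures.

258 mA

ω = 2πf = 1634 rad/s
X_L = ωL = 206 Ω
X_C = 1/(ωC) = 255 Ω
Net reactance X = X_L − X_C = -49.2 Ω
Z = 10.8 − j49.2 Ω
|Z| = √(10.8² + 49.2²) = 50.4 Ω
I = V/|Z| = 13/50.4 = 258 mA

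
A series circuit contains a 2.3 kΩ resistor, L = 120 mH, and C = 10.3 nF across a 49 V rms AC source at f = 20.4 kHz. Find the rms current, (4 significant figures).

3.310 mA

ω = 2πf = 128200 rad/s
X_L = ωL = 15380 Ω
X_C = 1/(ωC) = 757.4 Ω
Net reactance X = X_L − X_C = 14620 Ω
Z = 2300 + j14620 Ω
|Z| = √(2300² + 14620²) = 14800 Ω
I = V/|Z| = 49/14800 = 3.310 mA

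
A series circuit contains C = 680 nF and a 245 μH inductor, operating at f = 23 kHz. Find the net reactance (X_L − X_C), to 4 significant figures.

25.23 Ω

ω = 2πf = 144500 rad/s
X_L = ωL = 35.41 Ω
X_C = 1/(ωC) = 10.18 Ω
X = 35.41 − 10.18 = 25.23 Ω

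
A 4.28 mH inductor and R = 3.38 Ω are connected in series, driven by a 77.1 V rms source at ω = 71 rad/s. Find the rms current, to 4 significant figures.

X_L = ωL = 0.3039 Ω
Z = 3.380 + j0.3039 Ω
|Z| = √(3.380² + 0.3039²) = 3.394 Ω
I = V/|Z| = 77.1/3.394 = 22.72 A

22.72 A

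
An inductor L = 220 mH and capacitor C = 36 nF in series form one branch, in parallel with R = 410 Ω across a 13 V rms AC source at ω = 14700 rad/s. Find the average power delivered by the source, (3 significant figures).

412 mW

X_L = ωL = 3230 Ω
X_C = 1/(ωC) = 1890 Ω
Branch 1: Z₁ = R = 410 Ω
Branch 2 (series LC): Z₂ = j(X_L − X_C) = j1340 Ω
Parallel: Z = Z₁Z₂/(Z₁+Z₂), |Z| = 392 Ω, ∠Z = 17.0°
I = V/|Z| = 33.1 mA
P = VI cos φ = 13 × 0.0331 × cos(17.0°) = 412 mW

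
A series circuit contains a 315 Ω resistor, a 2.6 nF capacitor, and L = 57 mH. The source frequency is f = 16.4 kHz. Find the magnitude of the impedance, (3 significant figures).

2160 Ω

ω = 2πf = 103000 rad/s
X_L = ωL = 5870 Ω
X_C = 1/(ωC) = 3730 Ω
Net reactance X = X_L − X_C = 2140 Ω
Z = 315 + j2140 Ω
|Z| = √(315² + 2140²) = 2160 Ω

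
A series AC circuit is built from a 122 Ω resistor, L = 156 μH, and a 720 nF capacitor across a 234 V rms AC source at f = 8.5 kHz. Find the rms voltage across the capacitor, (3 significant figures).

49.4 V

ω = 2πf = 53410 rad/s
X_L = ωL = 8.33 Ω
X_C = 1/(ωC) = 26.0 Ω
Net reactance X = X_L − X_C = -17.7 Ω
Z = 122 − j17.7 Ω
|Z| = √(122² + 17.7²) = 123 Ω
I = V/|Z| = 1.90 A
V_C = I·|Z_C| = 1.90 × 26.0 = 49.4 V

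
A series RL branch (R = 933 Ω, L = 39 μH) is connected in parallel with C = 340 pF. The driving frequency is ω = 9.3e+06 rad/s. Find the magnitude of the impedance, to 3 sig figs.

339 Ω

X_L = ωL = 363 Ω
X_C = 1/(ωC) = 316 Ω
Branch 1 (R+jX_L): Z₁ = 933 + j363 Ω, |Z₁| = 1000 Ω
Branch 2 (−jX_C): Z₂ = −j316 Ω
Parallel: Z = Z₁Z₂/(Z₁+Z₂), |Z| = 339 Ω, ∠Z = -71.6°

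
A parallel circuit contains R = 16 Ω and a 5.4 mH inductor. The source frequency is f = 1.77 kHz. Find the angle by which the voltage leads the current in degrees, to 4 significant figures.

ω = 2πf = 11120 rad/s
X_L = ωL = 60.05 Ω
Parallel: admittances add. Y = 1/R + 1/(jωL)
Y = (0.06250 − j0.01665) S
|Y| = 0.06468 S → |Z| = 1/|Y| = 15.46 Ω, ∠Z = −∠Y = 14.92°

14.92°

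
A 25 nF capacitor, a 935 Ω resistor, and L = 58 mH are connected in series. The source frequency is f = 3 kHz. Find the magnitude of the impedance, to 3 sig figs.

1390 Ω

ω = 2πf = 18850 rad/s
X_L = ωL = 1090 Ω
X_C = 1/(ωC) = 2120 Ω
Net reactance X = X_L − X_C = -1030 Ω
Z = 935 − j1030 Ω
|Z| = √(935² + 1030²) = 1390 Ω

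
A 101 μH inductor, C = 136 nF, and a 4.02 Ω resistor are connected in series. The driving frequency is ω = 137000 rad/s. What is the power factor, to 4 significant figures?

0.1004

X_L = ωL = 13.84 Ω
X_C = 1/(ωC) = 53.67 Ω
Net reactance X = X_L − X_C = -39.83 Ω
Z = 4.020 − j39.83 Ω
|Z| = √(4.020² + 39.83²) = 40.04 Ω
∠Z = arctan(-39.83/4.020) = -84.24°
cos φ = cos(-84.24°) = 0.1004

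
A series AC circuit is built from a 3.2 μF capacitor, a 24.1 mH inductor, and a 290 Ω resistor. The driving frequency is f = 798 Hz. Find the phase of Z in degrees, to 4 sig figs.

ω = 2πf = 5014 rad/s
X_L = ωL = 120.8 Ω
X_C = 1/(ωC) = 62.33 Ω
Net reactance X = X_L − X_C = 58.51 Ω
Z = 290.0 + j58.51 Ω
|Z| = √(290.0² + 58.51²) = 295.8 Ω
∠Z = arctan(58.51/290.0) = 11.41°

11.41°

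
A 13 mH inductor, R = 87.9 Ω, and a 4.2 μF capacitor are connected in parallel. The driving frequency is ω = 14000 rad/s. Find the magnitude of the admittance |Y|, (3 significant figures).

X_L = ωL = 182 Ω
X_C = 1/(ωC) = 17.0 Ω
Parallel: admittances add. Y = 1/R + 1/(jωL) + jωC
Y = (0.0114 + j0.0533) S
|Y| = 0.0545 S → |Z| = 1/|Y| = 18.3 Ω, ∠Z = −∠Y = -78.0°

54.5 mS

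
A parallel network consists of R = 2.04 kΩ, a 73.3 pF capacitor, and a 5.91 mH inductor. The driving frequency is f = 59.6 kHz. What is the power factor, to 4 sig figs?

ω = 2πf = 374500 rad/s
X_L = ωL = 2213 Ω
X_C = 1/(ωC) = 36430 Ω
Parallel: admittances add. Y = 1/R + 1/(jωL) + jωC
Y = (0.0004902 − j0.0004244) S
|Y| = 0.0006484 S → |Z| = 1/|Y| = 1542 Ω, ∠Z = −∠Y = 40.88°
cos φ = cos(40.88°) = 0.7560

0.7560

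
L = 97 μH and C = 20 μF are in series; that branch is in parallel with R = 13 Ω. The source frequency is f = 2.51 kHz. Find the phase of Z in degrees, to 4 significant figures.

ω = 2πf = 15770 rad/s
X_L = ωL = 1.530 Ω
X_C = 1/(ωC) = 3.170 Ω
Branch 1: Z₁ = R = 13.00 Ω
Branch 2 (series LC): Z₂ = j(X_L − X_C) = −j1.641 Ω
Parallel: Z = Z₁Z₂/(Z₁+Z₂), |Z| = 1.628 Ω, ∠Z = -82.81°

-82.81°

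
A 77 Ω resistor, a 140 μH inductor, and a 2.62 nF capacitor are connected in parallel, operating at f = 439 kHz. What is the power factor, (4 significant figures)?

ω = 2πf = 2.758e+06 rad/s
X_L = ωL = 386.2 Ω
X_C = 1/(ωC) = 138.4 Ω
Parallel: admittances add. Y = 1/R + 1/(jωL) + jωC
Y = (0.01299 + j0.004637) S
|Y| = 0.01379 S → |Z| = 1/|Y| = 72.52 Ω, ∠Z = −∠Y = -19.65°
cos φ = cos(-19.65°) = 0.9418

0.9418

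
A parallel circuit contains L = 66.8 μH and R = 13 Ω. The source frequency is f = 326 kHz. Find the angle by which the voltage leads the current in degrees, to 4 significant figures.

ω = 2πf = 2.048e+06 rad/s
X_L = ωL = 136.8 Ω
Parallel: admittances add. Y = 1/R + 1/(jωL)
Y = (0.07692 − j0.007308) S
|Y| = 0.07727 S → |Z| = 1/|Y| = 12.94 Ω, ∠Z = −∠Y = 5.427°

5.427°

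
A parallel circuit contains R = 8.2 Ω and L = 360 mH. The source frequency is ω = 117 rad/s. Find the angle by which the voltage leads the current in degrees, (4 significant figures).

X_L = ωL = 42.12 Ω
Parallel: admittances add. Y = 1/R + 1/(jωL)
Y = (0.1220 − j0.02374) S
|Y| = 0.1242 S → |Z| = 1/|Y| = 8.049 Ω, ∠Z = −∠Y = 11.02°

11.02°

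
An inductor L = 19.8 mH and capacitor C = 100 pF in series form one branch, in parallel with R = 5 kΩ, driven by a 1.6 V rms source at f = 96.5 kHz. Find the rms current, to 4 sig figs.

479.1 μA

ω = 2πf = 606300 rad/s
X_L = ωL = 12010 Ω
X_C = 1/(ωC) = 16490 Ω
Branch 1: Z₁ = R = 5000 Ω
Branch 2 (series LC): Z₂ = j(X_L − X_C) = −j4487 Ω
Parallel: Z = Z₁Z₂/(Z₁+Z₂), |Z| = 3340 Ω, ∠Z = -48.09°
I = V/|Z| = 1.6/3340 = 479.1 μA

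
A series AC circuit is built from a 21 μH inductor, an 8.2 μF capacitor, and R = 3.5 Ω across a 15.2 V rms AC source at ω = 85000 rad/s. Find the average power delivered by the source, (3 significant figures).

X_L = ωL = 1.78 Ω
X_C = 1/(ωC) = 1.43 Ω
Net reactance X = X_L − X_C = 0.350 Ω
Z = 3.50 + j0.350 Ω
|Z| = √(3.50² + 0.350²) = 3.52 Ω
∠Z = arctan(0.350/3.50) = 5.72°
I = V/|Z| = 4.32 A
P = VI cos φ = 15.2 × 4.32 × cos(5.72°) = 65.4 W

65.4 W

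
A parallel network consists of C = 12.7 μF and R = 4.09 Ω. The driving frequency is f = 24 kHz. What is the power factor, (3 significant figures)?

ω = 2πf = 150800 rad/s
X_C = 1/(ωC) = 0.522 Ω
Parallel: admittances add. Y = 1/R + jωC
Y = (0.244 + j1.92) S
|Y| = 1.93 S → |Z| = 1/|Y| = 0.518 Ω, ∠Z = −∠Y = -82.7°
cos φ = cos(-82.7°) = 0.127

0.127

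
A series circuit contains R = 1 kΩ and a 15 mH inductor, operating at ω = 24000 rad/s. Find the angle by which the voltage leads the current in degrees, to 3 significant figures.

19.8°

X_L = ωL = 360 Ω
Z = 1000 + j360 Ω
|Z| = √(1000² + 360²) = 1060 Ω
∠Z = arctan(360/1000) = 19.8°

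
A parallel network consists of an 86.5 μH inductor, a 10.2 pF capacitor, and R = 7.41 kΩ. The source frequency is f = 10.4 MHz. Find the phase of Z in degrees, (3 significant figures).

-74.6°

ω = 2πf = 6.535e+07 rad/s
X_L = ωL = 5650 Ω
X_C = 1/(ωC) = 1500 Ω
Parallel: admittances add. Y = 1/R + 1/(jωL) + jωC
Y = (0.000135 + j0.000490) S
|Y| = 0.000508 S → |Z| = 1/|Y| = 1970 Ω, ∠Z = −∠Y = -74.6°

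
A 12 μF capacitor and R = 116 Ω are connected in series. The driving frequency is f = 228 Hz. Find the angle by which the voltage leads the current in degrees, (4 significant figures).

-26.63°

ω = 2πf = 1433 rad/s
X_C = 1/(ωC) = 58.17 Ω
Z = 116.0 − j58.17 Ω
|Z| = √(116.0² + 58.17²) = 129.8 Ω
∠Z = arctan(-58.17/116.0) = -26.63°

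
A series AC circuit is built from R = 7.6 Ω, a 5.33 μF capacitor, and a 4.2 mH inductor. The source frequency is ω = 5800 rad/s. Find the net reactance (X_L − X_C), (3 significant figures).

-7.99 Ω

X_L = ωL = 24.4 Ω
X_C = 1/(ωC) = 32.3 Ω
X = 24.4 − 32.3 = -7.99 Ω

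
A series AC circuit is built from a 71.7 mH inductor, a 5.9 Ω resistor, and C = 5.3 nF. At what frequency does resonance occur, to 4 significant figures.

8.164 kHz

ω₀ = 1/√(LC) = 1/√(0.0717 × 5.3e-09) = 51300 rad/s
f₀ = ω₀/(2π) = 8.164 kHz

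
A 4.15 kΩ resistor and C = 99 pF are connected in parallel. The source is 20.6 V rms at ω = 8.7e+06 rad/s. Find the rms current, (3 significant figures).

X_C = 1/(ωC) = 1160 Ω
Parallel: admittances add. Y = 1/R + jωC
Y = (0.000241 + j0.000861) S
|Y| = 0.000894 S → |Z| = 1/|Y| = 1120 Ω, ∠Z = −∠Y = -74.4°
I = V/|Z| = 20.6/1120 = 18.4 mA

18.4 mA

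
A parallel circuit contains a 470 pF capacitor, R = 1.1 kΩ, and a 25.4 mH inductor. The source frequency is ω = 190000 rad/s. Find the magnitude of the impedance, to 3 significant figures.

1090 Ω

X_L = ωL = 4830 Ω
X_C = 1/(ωC) = 11200 Ω
Parallel: admittances add. Y = 1/R + 1/(jωL) + jωC
Y = (0.000909 − j0.000118) S
|Y| = 0.000917 S → |Z| = 1/|Y| = 1090 Ω, ∠Z = −∠Y = 7.39°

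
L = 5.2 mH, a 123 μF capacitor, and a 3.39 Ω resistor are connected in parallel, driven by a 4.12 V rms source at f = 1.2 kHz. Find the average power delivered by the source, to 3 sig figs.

ω = 2πf = 7540 rad/s
X_L = ωL = 39.2 Ω
X_C = 1/(ωC) = 1.08 Ω
Parallel: admittances add. Y = 1/R + 1/(jωL) + jωC
Y = (0.295 + j0.902) S
|Y| = 0.949 S → |Z| = 1/|Y| = 1.05 Ω, ∠Z = −∠Y = -71.9°
I = V/|Z| = 3.91 A
P = VI cos φ = 4.12 × 3.91 × cos(-71.9°) = 5.01 W

5.01 W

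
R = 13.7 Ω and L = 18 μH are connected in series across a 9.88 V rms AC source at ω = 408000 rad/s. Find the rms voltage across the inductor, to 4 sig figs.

4.668 V

X_L = ωL = 7.344 Ω
Z = 13.70 + j7.344 Ω
|Z| = √(13.70² + 7.344²) = 15.54 Ω
I = V/|Z| = 635.6 mA
V_L = I·|Z_L| = 0.6356 × 7.344 = 4.668 V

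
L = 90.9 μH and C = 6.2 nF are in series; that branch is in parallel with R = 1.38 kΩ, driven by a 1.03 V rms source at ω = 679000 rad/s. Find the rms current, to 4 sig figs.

5.906 mA

X_L = ωL = 61.72 Ω
X_C = 1/(ωC) = 237.5 Ω
Branch 1: Z₁ = R = 1380 Ω
Branch 2 (series LC): Z₂ = j(X_L − X_C) = −j175.8 Ω
Parallel: Z = Z₁Z₂/(Z₁+Z₂), |Z| = 174.4 Ω, ∠Z = -82.74°
I = V/|Z| = 1.03/174.4 = 5.906 mA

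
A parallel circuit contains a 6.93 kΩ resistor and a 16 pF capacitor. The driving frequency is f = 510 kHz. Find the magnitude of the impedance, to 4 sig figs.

ω = 2πf = 3.204e+06 rad/s
X_C = 1/(ωC) = 19500 Ω
Parallel: admittances add. Y = 1/R + jωC
Y = (0.0001443 + j5.127e-05) S
|Y| = 0.0001531 S → |Z| = 1/|Y| = 6530 Ω, ∠Z = −∠Y = -19.56°

6530 Ω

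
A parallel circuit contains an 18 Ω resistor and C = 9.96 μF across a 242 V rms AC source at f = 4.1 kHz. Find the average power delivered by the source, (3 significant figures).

3.25 kW

ω = 2πf = 25760 rad/s
X_C = 1/(ωC) = 3.90 Ω
Parallel: admittances add. Y = 1/R + jωC
Y = (0.0556 + j0.257) S
|Y| = 0.263 S → |Z| = 1/|Y| = 3.81 Ω, ∠Z = −∠Y = -77.8°
I = V/|Z| = 63.5 A
P = VI cos φ = 242 × 63.5 × cos(-77.8°) = 3.25 kW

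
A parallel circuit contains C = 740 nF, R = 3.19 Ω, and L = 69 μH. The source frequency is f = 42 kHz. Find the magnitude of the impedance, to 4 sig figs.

2.911 Ω

ω = 2πf = 263900 rad/s
X_L = ωL = 18.21 Ω
X_C = 1/(ωC) = 5.121 Ω
Parallel: admittances add. Y = 1/R + 1/(jωL) + jωC
Y = (0.3135 + j0.1404) S
|Y| = 0.3435 S → |Z| = 1/|Y| = 2.911 Ω, ∠Z = −∠Y = -24.12°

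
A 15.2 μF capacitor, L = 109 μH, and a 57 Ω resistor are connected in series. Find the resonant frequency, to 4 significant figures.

3.910 kHz

ω₀ = 1/√(LC) = 1/√(0.000109 × 1.52e-05) = 24570 rad/s
f₀ = ω₀/(2π) = 3.910 kHz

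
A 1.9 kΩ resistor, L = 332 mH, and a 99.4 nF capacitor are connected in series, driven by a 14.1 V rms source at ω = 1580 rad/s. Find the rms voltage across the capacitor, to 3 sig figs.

14.6 V

X_L = ωL = 525 Ω
X_C = 1/(ωC) = 6370 Ω
Net reactance X = X_L − X_C = -5840 Ω
Z = 1900 − j5840 Ω
|Z| = √(1900² + 5840²) = 6140 Ω
I = V/|Z| = 2.29 mA
V_C = I·|Z_C| = 0.00229 × 6370 = 14.6 V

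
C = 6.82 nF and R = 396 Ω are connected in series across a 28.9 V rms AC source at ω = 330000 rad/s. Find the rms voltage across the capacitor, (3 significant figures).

21.6 V

X_C = 1/(ωC) = 444 Ω
Z = 396 − j444 Ω
|Z| = √(396² + 444²) = 595 Ω
I = V/|Z| = 48.6 mA
V_C = I·|Z_C| = 0.0486 × 444 = 21.6 V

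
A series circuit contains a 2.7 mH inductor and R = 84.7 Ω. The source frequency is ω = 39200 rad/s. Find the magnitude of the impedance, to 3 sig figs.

X_L = ωL = 106 Ω
Z = 84.7 + j106 Ω
|Z| = √(84.7² + 106²) = 136 Ω

136 Ω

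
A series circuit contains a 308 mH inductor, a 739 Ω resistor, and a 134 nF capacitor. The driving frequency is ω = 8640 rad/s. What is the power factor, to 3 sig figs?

0.380

X_L = ωL = 2660 Ω
X_C = 1/(ωC) = 864 Ω
Net reactance X = X_L − X_C = 1800 Ω
Z = 739 + j1800 Ω
|Z| = √(739² + 1800²) = 1940 Ω
∠Z = arctan(1800/739) = 67.6°
cos φ = cos(67.6°) = 0.380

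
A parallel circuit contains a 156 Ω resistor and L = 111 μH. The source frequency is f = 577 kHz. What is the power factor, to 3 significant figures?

ω = 2πf = 3.625e+06 rad/s
X_L = ωL = 402 Ω
Parallel: admittances add. Y = 1/R + 1/(jωL)
Y = (0.00641 − j0.00248) S
|Y| = 0.00688 S → |Z| = 1/|Y| = 145 Ω, ∠Z = −∠Y = 21.2°
cos φ = cos(21.2°) = 0.932

0.932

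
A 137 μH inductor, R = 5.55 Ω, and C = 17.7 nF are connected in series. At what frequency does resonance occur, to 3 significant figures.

102 kHz

ω₀ = 1/√(LC) = 1/√(0.000137 × 1.77e-08) = 642200 rad/s
f₀ = ω₀/(2π) = 102 kHz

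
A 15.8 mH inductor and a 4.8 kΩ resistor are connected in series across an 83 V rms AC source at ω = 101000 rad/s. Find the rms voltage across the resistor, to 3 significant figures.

78.8 V

X_L = ωL = 1600 Ω
Z = 4800 + j1600 Ω
|Z| = √(4800² + 1600²) = 5060 Ω
I = V/|Z| = 16.4 mA
V_R = I·|Z_R| = 0.0164 × 4800 = 78.8 V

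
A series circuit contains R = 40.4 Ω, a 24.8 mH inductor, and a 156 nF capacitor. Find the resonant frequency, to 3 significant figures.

ω₀ = 1/√(LC) = 1/√(0.0248 × 1.56e-07) = 16080 rad/s
f₀ = ω₀/(2π) = 2.56 kHz

2.56 kHz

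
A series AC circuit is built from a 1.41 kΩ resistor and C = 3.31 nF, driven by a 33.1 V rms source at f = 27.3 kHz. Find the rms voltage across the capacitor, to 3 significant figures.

ω = 2πf = 171500 rad/s
X_C = 1/(ωC) = 1760 Ω
Z = 1410 − j1760 Ω
|Z| = √(1410² + 1760²) = 2260 Ω
I = V/|Z| = 14.7 mA
V_C = I·|Z_C| = 0.0147 × 1760 = 25.8 V

25.8 V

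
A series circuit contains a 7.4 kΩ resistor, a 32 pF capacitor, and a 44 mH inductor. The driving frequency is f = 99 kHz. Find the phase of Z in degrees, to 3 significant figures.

ω = 2πf = 622000 rad/s
X_L = ωL = 27400 Ω
X_C = 1/(ωC) = 50200 Ω
Net reactance X = X_L − X_C = -22900 Ω
Z = 7400 − j22900 Ω
|Z| = √(7400² + 22900²) = 24000 Ω
∠Z = arctan(-22900/7400) = -72.1°

-72.1°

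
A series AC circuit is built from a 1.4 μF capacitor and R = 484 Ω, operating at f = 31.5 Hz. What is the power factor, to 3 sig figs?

0.133

ω = 2πf = 197.9 rad/s
X_C = 1/(ωC) = 3610 Ω
Z = 484 − j3610 Ω
|Z| = √(484² + 3610²) = 3640 Ω
∠Z = arctan(-3610/484) = -82.4°
cos φ = cos(-82.4°) = 0.133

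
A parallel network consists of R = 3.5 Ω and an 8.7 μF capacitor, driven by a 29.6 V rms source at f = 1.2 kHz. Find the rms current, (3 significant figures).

ω = 2πf = 7540 rad/s
X_C = 1/(ωC) = 15.2 Ω
Parallel: admittances add. Y = 1/R + jωC
Y = (0.286 + j0.0656) S
|Y| = 0.293 S → |Z| = 1/|Y| = 3.41 Ω, ∠Z = −∠Y = -12.9°
I = V/|Z| = 29.6/3.41 = 8.68 A

8.68 A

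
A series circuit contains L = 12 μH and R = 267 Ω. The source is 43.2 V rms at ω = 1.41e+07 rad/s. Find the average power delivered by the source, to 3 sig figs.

4.99 W

X_L = ωL = 169 Ω
Z = 267 + j169 Ω
|Z| = √(267² + 169²) = 316 Ω
∠Z = arctan(169/267) = 32.4°
I = V/|Z| = 137 mA
P = VI cos φ = 43.2 × 0.137 × cos(32.4°) = 4.99 W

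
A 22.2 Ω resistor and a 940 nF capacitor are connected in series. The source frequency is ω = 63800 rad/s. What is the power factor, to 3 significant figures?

0.800

X_C = 1/(ωC) = 16.7 Ω
Z = 22.2 − j16.7 Ω
|Z| = √(22.2² + 16.7²) = 27.8 Ω
∠Z = arctan(-16.7/22.2) = -36.9°
cos φ = cos(-36.9°) = 0.800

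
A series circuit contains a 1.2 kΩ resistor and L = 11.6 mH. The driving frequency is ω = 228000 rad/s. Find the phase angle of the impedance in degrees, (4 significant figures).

X_L = ωL = 2645 Ω
Z = 1200 + j2645 Ω
|Z| = √(1200² + 2645²) = 2904 Ω
∠Z = arctan(2645/1200) = 65.60°

65.60°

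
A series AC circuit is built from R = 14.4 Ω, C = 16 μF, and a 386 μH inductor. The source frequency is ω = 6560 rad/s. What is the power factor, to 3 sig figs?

X_L = ωL = 2.53 Ω
X_C = 1/(ωC) = 9.53 Ω
Net reactance X = X_L − X_C = -7.00 Ω
Z = 14.4 − j7.00 Ω
|Z| = √(14.4² + 7.00²) = 16.0 Ω
∠Z = arctan(-7.00/14.4) = -25.9°
cos φ = cos(-25.9°) = 0.899

0.899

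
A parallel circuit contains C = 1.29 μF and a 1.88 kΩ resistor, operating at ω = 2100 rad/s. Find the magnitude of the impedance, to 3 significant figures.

362 Ω

X_C = 1/(ωC) = 369 Ω
Parallel: admittances add. Y = 1/R + jωC
Y = (0.000532 + j0.00271) S
|Y| = 0.00276 S → |Z| = 1/|Y| = 362 Ω, ∠Z = −∠Y = -78.9°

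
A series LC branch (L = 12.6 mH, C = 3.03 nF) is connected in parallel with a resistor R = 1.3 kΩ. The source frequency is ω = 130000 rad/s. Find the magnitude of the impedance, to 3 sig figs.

X_L = ωL = 1640 Ω
X_C = 1/(ωC) = 2540 Ω
Branch 1: Z₁ = R = 1300 Ω
Branch 2 (series LC): Z₂ = j(X_L − X_C) = −j901 Ω
Parallel: Z = Z₁Z₂/(Z₁+Z₂), |Z| = 740 Ω, ∠Z = -55.3°

740 Ω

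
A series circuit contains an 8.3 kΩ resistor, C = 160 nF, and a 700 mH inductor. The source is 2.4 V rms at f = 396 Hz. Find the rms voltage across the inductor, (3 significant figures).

ω = 2πf = 2488 rad/s
X_L = ωL = 1740 Ω
X_C = 1/(ωC) = 2510 Ω
Net reactance X = X_L − X_C = -770 Ω
Z = 8300 − j770 Ω
|Z| = √(8300² + 770²) = 8340 Ω
I = V/|Z| = 288 μA
V_L = I·|Z_L| = 0.000288 × 1740 = 0.501 V

0.501 V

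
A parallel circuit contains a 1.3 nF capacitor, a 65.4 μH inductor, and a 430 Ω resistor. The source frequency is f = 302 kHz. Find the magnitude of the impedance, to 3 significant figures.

165 Ω

ω = 2πf = 1.898e+06 rad/s
X_L = ωL = 124 Ω
X_C = 1/(ωC) = 405 Ω
Parallel: admittances add. Y = 1/R + 1/(jωL) + jωC
Y = (0.00233 − j0.00559) S
|Y| = 0.00606 S → |Z| = 1/|Y| = 165 Ω, ∠Z = −∠Y = 67.4°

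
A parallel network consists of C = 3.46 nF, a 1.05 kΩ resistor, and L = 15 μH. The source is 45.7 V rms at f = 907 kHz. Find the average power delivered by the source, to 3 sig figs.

1.99 W

ω = 2πf = 5.699e+06 rad/s
X_L = ωL = 85.5 Ω
X_C = 1/(ωC) = 50.7 Ω
Parallel: admittances add. Y = 1/R + 1/(jωL) + jωC
Y = (0.000952 + j0.00802) S
|Y| = 0.00808 S → |Z| = 1/|Y| = 124 Ω, ∠Z = −∠Y = -83.2°
I = V/|Z| = 369 mA
P = VI cos φ = 45.7 × 0.369 × cos(-83.2°) = 1.99 W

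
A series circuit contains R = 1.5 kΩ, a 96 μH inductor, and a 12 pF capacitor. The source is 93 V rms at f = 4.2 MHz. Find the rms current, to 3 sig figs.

ω = 2πf = 2.639e+07 rad/s
X_L = ωL = 2530 Ω
X_C = 1/(ωC) = 3160 Ω
Net reactance X = X_L − X_C = -624 Ω
Z = 1500 − j624 Ω
|Z| = √(1500² + 624²) = 1620 Ω
I = V/|Z| = 93/1620 = 57.2 mA

57.2 mA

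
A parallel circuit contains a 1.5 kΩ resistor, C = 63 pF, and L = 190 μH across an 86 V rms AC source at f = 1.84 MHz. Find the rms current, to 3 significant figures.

ω = 2πf = 1.156e+07 rad/s
X_L = ωL = 2200 Ω
X_C = 1/(ωC) = 1370 Ω
Parallel: admittances add. Y = 1/R + 1/(jωL) + jωC
Y = (0.000667 + j0.000273) S
|Y| = 0.000720 S → |Z| = 1/|Y| = 1390 Ω, ∠Z = −∠Y = -22.3°
I = V/|Z| = 86/1390 = 62.0 mA

62.0 mA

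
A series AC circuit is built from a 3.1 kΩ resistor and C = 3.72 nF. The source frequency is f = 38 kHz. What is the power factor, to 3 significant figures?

ω = 2πf = 238800 rad/s
X_C = 1/(ωC) = 1130 Ω
Z = 3100 − j1130 Ω
|Z| = √(3100² + 1130²) = 3300 Ω
∠Z = arctan(-1130/3100) = -20.0°
cos φ = cos(-20.0°) = 0.940

0.940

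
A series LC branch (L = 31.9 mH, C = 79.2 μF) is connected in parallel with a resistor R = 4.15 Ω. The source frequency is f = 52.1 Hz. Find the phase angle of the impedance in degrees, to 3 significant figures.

ω = 2πf = 327.4 rad/s
X_L = ωL = 10.4 Ω
X_C = 1/(ωC) = 38.6 Ω
Branch 1: Z₁ = R = 4.15 Ω
Branch 2 (series LC): Z₂ = j(X_L − X_C) = −j28.1 Ω
Parallel: Z = Z₁Z₂/(Z₁+Z₂), |Z| = 4.11 Ω, ∠Z = -8.39°

-8.39°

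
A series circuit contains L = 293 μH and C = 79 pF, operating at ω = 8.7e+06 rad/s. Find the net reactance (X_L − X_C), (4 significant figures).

X_L = ωL = 2549 Ω
X_C = 1/(ωC) = 1455 Ω
X = 2549 − 1455 = 1094 Ω

1094 Ω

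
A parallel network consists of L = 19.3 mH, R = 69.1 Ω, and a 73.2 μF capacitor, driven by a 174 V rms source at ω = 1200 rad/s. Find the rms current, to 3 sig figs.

X_L = ωL = 23.2 Ω
X_C = 1/(ωC) = 11.4 Ω
Parallel: admittances add. Y = 1/R + 1/(jωL) + jωC
Y = (0.0145 + j0.0447) S
|Y| = 0.0469 S → |Z| = 1/|Y| = 21.3 Ω, ∠Z = −∠Y = -72.0°
I = V/|Z| = 174/21.3 = 8.17 A

8.17 A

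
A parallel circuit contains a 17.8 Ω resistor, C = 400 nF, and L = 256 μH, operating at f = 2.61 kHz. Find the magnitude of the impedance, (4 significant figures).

ω = 2πf = 16400 rad/s
X_L = ωL = 4.198 Ω
X_C = 1/(ωC) = 152.4 Ω
Parallel: admittances add. Y = 1/R + 1/(jωL) + jωC
Y = (0.05618 − j0.2316) S
|Y| = 0.2384 S → |Z| = 1/|Y| = 4.195 Ω, ∠Z = −∠Y = 76.37°

4.195 Ω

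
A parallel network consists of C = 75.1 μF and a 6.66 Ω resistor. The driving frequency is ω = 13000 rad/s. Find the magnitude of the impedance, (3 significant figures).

1.01 Ω

X_C = 1/(ωC) = 1.02 Ω
Parallel: admittances add. Y = 1/R + jωC
Y = (0.150 + j0.976) S
|Y| = 0.988 S → |Z| = 1/|Y| = 1.01 Ω, ∠Z = −∠Y = -81.3°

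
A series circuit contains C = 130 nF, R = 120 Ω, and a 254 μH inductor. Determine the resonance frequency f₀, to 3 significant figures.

27.7 kHz

ω₀ = 1/√(LC) = 1/√(0.000254 × 1.3e-07) = 174000 rad/s
f₀ = ω₀/(2π) = 27.7 kHz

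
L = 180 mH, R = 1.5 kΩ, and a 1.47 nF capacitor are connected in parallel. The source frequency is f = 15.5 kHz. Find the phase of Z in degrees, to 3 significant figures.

-7.36°

ω = 2πf = 97390 rad/s
X_L = ωL = 17500 Ω
X_C = 1/(ωC) = 6990 Ω
Parallel: admittances add. Y = 1/R + 1/(jωL) + jωC
Y = (0.000667 + j8.61e-05) S
|Y| = 0.000672 S → |Z| = 1/|Y| = 1490 Ω, ∠Z = −∠Y = -7.36°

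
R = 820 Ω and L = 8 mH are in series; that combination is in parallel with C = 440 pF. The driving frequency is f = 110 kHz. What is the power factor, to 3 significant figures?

ω = 2πf = 691200 rad/s
X_L = ωL = 5530 Ω
X_C = 1/(ωC) = 3290 Ω
Branch 1 (R+jX_L): Z₁ = 820 + j5530 Ω, |Z₁| = 5590 Ω
Branch 2 (−jX_C): Z₂ = −j3290 Ω
Parallel: Z = Z₁Z₂/(Z₁+Z₂), |Z| = 7700 Ω, ∠Z = -78.3°
cos φ = cos(-78.3°) = 0.202

0.202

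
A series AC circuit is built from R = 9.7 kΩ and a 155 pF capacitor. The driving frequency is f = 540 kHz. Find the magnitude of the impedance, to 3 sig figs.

9880 Ω

ω = 2πf = 3.393e+06 rad/s
X_C = 1/(ωC) = 1900 Ω
Z = 9700 − j1900 Ω
|Z| = √(9700² + 1900²) = 9880 Ω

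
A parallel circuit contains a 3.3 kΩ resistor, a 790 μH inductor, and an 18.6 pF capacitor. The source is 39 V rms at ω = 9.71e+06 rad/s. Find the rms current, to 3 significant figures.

12.0 mA

X_L = ωL = 7670 Ω
X_C = 1/(ωC) = 5540 Ω
Parallel: admittances add. Y = 1/R + 1/(jωL) + jωC
Y = (0.000303 + j5.02e-05) S
|Y| = 0.000307 S → |Z| = 1/|Y| = 3260 Ω, ∠Z = −∠Y = -9.41°
I = V/|Z| = 39/3260 = 12.0 mA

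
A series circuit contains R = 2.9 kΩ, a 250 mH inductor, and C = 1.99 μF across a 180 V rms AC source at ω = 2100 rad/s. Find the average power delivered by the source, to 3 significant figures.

11.1 W

X_L = ωL = 525 Ω
X_C = 1/(ωC) = 239 Ω
Net reactance X = X_L − X_C = 286 Ω
Z = 2900 + j286 Ω
|Z| = √(2900² + 286²) = 2910 Ω
∠Z = arctan(286/2900) = 5.63°
I = V/|Z| = 61.8 mA
P = VI cos φ = 180 × 0.0618 × cos(5.63°) = 11.1 W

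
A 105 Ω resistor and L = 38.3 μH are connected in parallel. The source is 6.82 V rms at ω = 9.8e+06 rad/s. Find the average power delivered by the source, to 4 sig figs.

X_L = ωL = 375.3 Ω
Parallel: admittances add. Y = 1/R + 1/(jωL)
Y = (0.009524 − j0.002664) S
|Y| = 0.009889 S → |Z| = 1/|Y| = 101.1 Ω, ∠Z = −∠Y = 15.63°
I = V/|Z| = 67.45 mA
P = VI cos φ = 6.82 × 0.06745 × cos(15.63°) = 443.0 mW

443.0 mW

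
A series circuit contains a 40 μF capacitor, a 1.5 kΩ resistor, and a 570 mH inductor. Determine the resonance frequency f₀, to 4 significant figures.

33.33 Hz

ω₀ = 1/√(LC) = 1/√(0.57 × 4e-05) = 209.4 rad/s
f₀ = ω₀/(2π) = 33.33 Hz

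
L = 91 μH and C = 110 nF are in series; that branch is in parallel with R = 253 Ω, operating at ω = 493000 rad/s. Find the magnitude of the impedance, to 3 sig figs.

X_L = ωL = 44.9 Ω
X_C = 1/(ωC) = 18.4 Ω
Branch 1: Z₁ = R = 253 Ω
Branch 2 (series LC): Z₂ = j(X_L − X_C) = j26.4 Ω
Parallel: Z = Z₁Z₂/(Z₁+Z₂), |Z| = 26.3 Ω, ∠Z = 84.0°

26.3 Ω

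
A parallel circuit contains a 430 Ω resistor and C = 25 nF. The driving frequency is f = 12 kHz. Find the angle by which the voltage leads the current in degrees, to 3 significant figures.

-39.0°

ω = 2πf = 75400 rad/s
X_C = 1/(ωC) = 531 Ω
Parallel: admittances add. Y = 1/R + jωC
Y = (0.00233 + j0.00188) S
|Y| = 0.00299 S → |Z| = 1/|Y| = 334 Ω, ∠Z = −∠Y = -39.0°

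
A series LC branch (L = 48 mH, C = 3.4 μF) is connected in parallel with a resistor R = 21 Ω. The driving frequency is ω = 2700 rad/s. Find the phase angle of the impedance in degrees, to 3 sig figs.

45.5°

X_L = ωL = 130 Ω
X_C = 1/(ωC) = 109 Ω
Branch 1: Z₁ = R = 21.0 Ω
Branch 2 (series LC): Z₂ = j(X_L − X_C) = j20.7 Ω
Parallel: Z = Z₁Z₂/(Z₁+Z₂), |Z| = 14.7 Ω, ∠Z = 45.5°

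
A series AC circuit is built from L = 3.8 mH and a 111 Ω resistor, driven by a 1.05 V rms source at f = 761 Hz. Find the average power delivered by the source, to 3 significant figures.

9.67 mW

ω = 2πf = 4782 rad/s
X_L = ωL = 18.2 Ω
Z = 111 + j18.2 Ω
|Z| = √(111² + 18.2²) = 112 Ω
∠Z = arctan(18.2/111) = 9.30°
I = V/|Z| = 9.34 mA
P = VI cos φ = 1.05 × 0.00934 × cos(9.30°) = 9.67 mW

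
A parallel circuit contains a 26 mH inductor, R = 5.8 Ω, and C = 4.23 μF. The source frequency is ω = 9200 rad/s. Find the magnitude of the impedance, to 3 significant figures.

5.69 Ω

X_L = ωL = 239 Ω
X_C = 1/(ωC) = 25.7 Ω
Parallel: admittances add. Y = 1/R + 1/(jωL) + jωC
Y = (0.172 + j0.0347) S
|Y| = 0.176 S → |Z| = 1/|Y| = 5.69 Ω, ∠Z = −∠Y = -11.4°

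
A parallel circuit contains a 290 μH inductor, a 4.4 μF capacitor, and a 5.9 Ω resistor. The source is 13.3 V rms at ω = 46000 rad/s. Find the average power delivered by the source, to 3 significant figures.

30.0 W

X_L = ωL = 13.3 Ω
X_C = 1/(ωC) = 4.94 Ω
Parallel: admittances add. Y = 1/R + 1/(jωL) + jωC
Y = (0.169 + j0.127) S
|Y| = 0.212 S → |Z| = 1/|Y| = 4.72 Ω, ∠Z = −∠Y = -36.9°
I = V/|Z| = 2.82 A
P = VI cos φ = 13.3 × 2.82 × cos(-36.9°) = 30.0 W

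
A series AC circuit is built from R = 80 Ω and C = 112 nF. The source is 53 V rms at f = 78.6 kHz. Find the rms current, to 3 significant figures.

ω = 2πf = 493900 rad/s
X_C = 1/(ωC) = 18.1 Ω
Z = 80.0 − j18.1 Ω
|Z| = √(80.0² + 18.1²) = 82.0 Ω
I = V/|Z| = 53/82.0 = 646 mA

646 mA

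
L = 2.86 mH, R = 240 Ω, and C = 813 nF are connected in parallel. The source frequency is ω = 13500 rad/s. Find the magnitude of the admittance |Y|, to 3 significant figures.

15.5 mS

X_L = ωL = 38.6 Ω
X_C = 1/(ωC) = 91.1 Ω
Parallel: admittances add. Y = 1/R + 1/(jωL) + jωC
Y = (0.00417 − j0.0149) S
|Y| = 0.0155 S → |Z| = 1/|Y| = 64.5 Ω, ∠Z = −∠Y = 74.4°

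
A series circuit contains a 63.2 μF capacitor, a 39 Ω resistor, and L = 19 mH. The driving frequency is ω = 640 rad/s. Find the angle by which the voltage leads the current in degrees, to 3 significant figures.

-17.9°

X_L = ωL = 12.2 Ω
X_C = 1/(ωC) = 24.7 Ω
Net reactance X = X_L − X_C = -12.6 Ω
Z = 39.0 − j12.6 Ω
|Z| = √(39.0² + 12.6²) = 41.0 Ω
∠Z = arctan(-12.6/39.0) = -17.9°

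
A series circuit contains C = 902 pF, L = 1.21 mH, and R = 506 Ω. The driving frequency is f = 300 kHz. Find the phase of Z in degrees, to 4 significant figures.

ω = 2πf = 1.885e+06 rad/s
X_L = ωL = 2281 Ω
X_C = 1/(ωC) = 588.2 Ω
Net reactance X = X_L − X_C = 1693 Ω
Z = 506.0 + j1693 Ω
|Z| = √(506.0² + 1693²) = 1767 Ω
∠Z = arctan(1693/506.0) = 73.36°

73.36°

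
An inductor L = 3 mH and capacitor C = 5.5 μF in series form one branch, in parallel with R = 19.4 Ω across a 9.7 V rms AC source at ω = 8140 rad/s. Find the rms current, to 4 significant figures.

4.682 A

X_L = ωL = 24.42 Ω
X_C = 1/(ωC) = 22.34 Ω
Branch 1: Z₁ = R = 19.40 Ω
Branch 2 (series LC): Z₂ = j(X_L − X_C) = j2.084 Ω
Parallel: Z = Z₁Z₂/(Z₁+Z₂), |Z| = 2.072 Ω, ∠Z = 83.87°
I = V/|Z| = 9.7/2.072 = 4.682 A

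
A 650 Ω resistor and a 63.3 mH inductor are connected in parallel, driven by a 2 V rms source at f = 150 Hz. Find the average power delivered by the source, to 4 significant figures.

6.154 mW

ω = 2πf = 942.5 rad/s
X_L = ωL = 59.66 Ω
Parallel: admittances add. Y = 1/R + 1/(jωL)
Y = (0.001538 − j0.01676) S
|Y| = 0.01683 S → |Z| = 1/|Y| = 59.41 Ω, ∠Z = −∠Y = 84.76°
I = V/|Z| = 33.66 mA
P = VI cos φ = 2 × 0.03366 × cos(84.76°) = 6.154 mW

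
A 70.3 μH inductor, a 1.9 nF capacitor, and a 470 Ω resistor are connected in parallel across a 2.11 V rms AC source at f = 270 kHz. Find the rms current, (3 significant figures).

ω = 2πf = 1.696e+06 rad/s
X_L = ωL = 119 Ω
X_C = 1/(ωC) = 310 Ω
Parallel: admittances add. Y = 1/R + 1/(jωL) + jωC
Y = (0.00213 − j0.00516) S
|Y| = 0.00558 S → |Z| = 1/|Y| = 179 Ω, ∠Z = −∠Y = 67.6°
I = V/|Z| = 2.11/179 = 11.8 mA

11.8 mA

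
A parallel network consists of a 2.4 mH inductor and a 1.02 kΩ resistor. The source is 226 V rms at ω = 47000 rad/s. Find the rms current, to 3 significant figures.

2.02 A

X_L = ωL = 113 Ω
Parallel: admittances add. Y = 1/R + 1/(jωL)
Y = (0.000980 − j0.00887) S
|Y| = 0.00892 S → |Z| = 1/|Y| = 112 Ω, ∠Z = −∠Y = 83.7°
I = V/|Z| = 226/112 = 2.02 A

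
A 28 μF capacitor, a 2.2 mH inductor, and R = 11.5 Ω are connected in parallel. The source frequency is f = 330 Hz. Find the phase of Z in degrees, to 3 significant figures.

61.7°

ω = 2πf = 2073 rad/s
X_L = ωL = 4.56 Ω
X_C = 1/(ωC) = 17.2 Ω
Parallel: admittances add. Y = 1/R + 1/(jωL) + jωC
Y = (0.0870 − j0.161) S
|Y| = 0.183 S → |Z| = 1/|Y| = 5.46 Ω, ∠Z = −∠Y = 61.7°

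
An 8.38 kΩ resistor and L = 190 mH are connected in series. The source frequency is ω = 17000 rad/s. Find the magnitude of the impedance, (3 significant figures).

X_L = ωL = 3230 Ω
Z = 8380 + j3230 Ω
|Z| = √(8380² + 3230²) = 8980 Ω

8980 Ω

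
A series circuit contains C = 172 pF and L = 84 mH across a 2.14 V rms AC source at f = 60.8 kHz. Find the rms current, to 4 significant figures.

126.8 μA

ω = 2πf = 382000 rad/s
X_L = ωL = 32090 Ω
X_C = 1/(ωC) = 15220 Ω
Net reactance X = X_L − X_C = 16870 Ω
Z = j16870 Ω
|Z| = √(0² + 16870²) = 16870 Ω
I = V/|Z| = 2.14/16870 = 126.8 μA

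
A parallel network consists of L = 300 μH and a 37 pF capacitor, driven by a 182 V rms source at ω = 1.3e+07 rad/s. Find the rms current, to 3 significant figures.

X_L = ωL = 3900 Ω
X_C = 1/(ωC) = 2080 Ω
Parallel: admittances add. Y = 1/(jωL) + jωC
Y = (0 + j0.000225) S
|Y| = 0.000225 S → |Z| = 1/|Y| = 4450 Ω, ∠Z = −∠Y = -90.0°
I = V/|Z| = 182/4450 = 40.9 mA

40.9 mA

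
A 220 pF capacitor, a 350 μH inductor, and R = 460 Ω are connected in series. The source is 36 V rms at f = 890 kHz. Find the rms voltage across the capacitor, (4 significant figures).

ω = 2πf = 5.592e+06 rad/s
X_L = ωL = 1957 Ω
X_C = 1/(ωC) = 812.8 Ω
Net reactance X = X_L − X_C = 1144 Ω
Z = 460.0 + j1144 Ω
|Z| = √(460.0² + 1144²) = 1233 Ω
I = V/|Z| = 29.19 mA
V_C = I·|Z_C| = 0.02919 × 812.8 = 23.73 V

23.73 V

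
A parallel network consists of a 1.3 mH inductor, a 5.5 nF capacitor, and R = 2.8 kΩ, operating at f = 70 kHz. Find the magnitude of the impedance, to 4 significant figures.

1317 Ω

ω = 2πf = 439800 rad/s
X_L = ωL = 571.8 Ω
X_C = 1/(ωC) = 413.4 Ω
Parallel: admittances add. Y = 1/R + 1/(jωL) + jωC
Y = (0.0003571 + j0.0006701) S
|Y| = 0.0007593 S → |Z| = 1/|Y| = 1317 Ω, ∠Z = −∠Y = -61.94°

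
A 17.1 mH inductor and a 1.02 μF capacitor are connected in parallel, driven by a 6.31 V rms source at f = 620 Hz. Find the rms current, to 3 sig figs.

ω = 2πf = 3896 rad/s
X_L = ωL = 66.6 Ω
X_C = 1/(ωC) = 252 Ω
Parallel: admittances add. Y = 1/(jωL) + jωC
Y = (0 − j0.0110) S
|Y| = 0.0110 S → |Z| = 1/|Y| = 90.6 Ω, ∠Z = −∠Y = 90.0°
I = V/|Z| = 6.31/90.6 = 69.7 mA

69.7 mA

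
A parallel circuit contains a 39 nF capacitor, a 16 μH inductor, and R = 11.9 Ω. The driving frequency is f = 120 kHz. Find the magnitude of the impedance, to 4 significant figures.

10.04 Ω

ω = 2πf = 754000 rad/s
X_L = ωL = 12.06 Ω
X_C = 1/(ωC) = 34.01 Ω
Parallel: admittances add. Y = 1/R + 1/(jωL) + jωC
Y = (0.08403 − j0.05349) S
|Y| = 0.09961 S → |Z| = 1/|Y| = 10.04 Ω, ∠Z = −∠Y = 32.48°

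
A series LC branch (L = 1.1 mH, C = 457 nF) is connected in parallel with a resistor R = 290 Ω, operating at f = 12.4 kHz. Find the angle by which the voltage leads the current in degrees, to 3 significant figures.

ω = 2πf = 77910 rad/s
X_L = ωL = 85.7 Ω
X_C = 1/(ωC) = 28.1 Ω
Branch 1: Z₁ = R = 290 Ω
Branch 2 (series LC): Z₂ = j(X_L − X_C) = j57.6 Ω
Parallel: Z = Z₁Z₂/(Z₁+Z₂), |Z| = 56.5 Ω, ∠Z = 78.8°

78.8°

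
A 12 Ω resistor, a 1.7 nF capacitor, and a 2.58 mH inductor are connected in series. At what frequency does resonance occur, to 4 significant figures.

76.00 kHz

ω₀ = 1/√(LC) = 1/√(0.00258 × 1.7e-09) = 477500 rad/s
f₀ = ω₀/(2π) = 76.00 kHz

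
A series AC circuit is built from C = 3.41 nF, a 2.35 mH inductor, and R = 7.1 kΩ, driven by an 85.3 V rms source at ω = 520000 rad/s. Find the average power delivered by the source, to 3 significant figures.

X_L = ωL = 1220 Ω
X_C = 1/(ωC) = 564 Ω
Net reactance X = X_L − X_C = 658 Ω
Z = 7100 + j658 Ω
|Z| = √(7100² + 658²) = 7130 Ω
∠Z = arctan(658/7100) = 5.30°
I = V/|Z| = 12.0 mA
P = VI cos φ = 85.3 × 0.0120 × cos(5.30°) = 1.02 W

1.02 W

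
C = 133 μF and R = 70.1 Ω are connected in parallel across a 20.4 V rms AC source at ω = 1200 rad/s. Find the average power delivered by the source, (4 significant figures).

5.937 W

X_C = 1/(ωC) = 6.266 Ω
Parallel: admittances add. Y = 1/R + jωC
Y = (0.01427 + j0.1596) S
|Y| = 0.1602 S → |Z| = 1/|Y| = 6.241 Ω, ∠Z = −∠Y = -84.89°
I = V/|Z| = 3.269 A
P = VI cos φ = 20.4 × 3.269 × cos(-84.89°) = 5.937 W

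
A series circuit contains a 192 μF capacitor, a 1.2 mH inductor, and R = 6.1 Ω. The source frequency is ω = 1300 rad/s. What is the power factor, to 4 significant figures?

0.9281

X_L = ωL = 1.560 Ω
X_C = 1/(ωC) = 4.006 Ω
Net reactance X = X_L − X_C = -2.446 Ω
Z = 6.100 − j2.446 Ω
|Z| = √(6.100² + 2.446²) = 6.572 Ω
∠Z = arctan(-2.446/6.100) = -21.85°
cos φ = cos(-21.85°) = 0.9281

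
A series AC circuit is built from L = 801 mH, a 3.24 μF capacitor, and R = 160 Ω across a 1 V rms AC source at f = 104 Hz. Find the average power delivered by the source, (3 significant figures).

5.67 mW

ω = 2πf = 653.5 rad/s
X_L = ωL = 523 Ω
X_C = 1/(ωC) = 472 Ω
Net reactance X = X_L − X_C = 51.1 Ω
Z = 160 + j51.1 Ω
|Z| = √(160² + 51.1²) = 168 Ω
∠Z = arctan(51.1/160) = 17.7°
I = V/|Z| = 5.95 mA
P = VI cos φ = 1 × 0.00595 × cos(17.7°) = 5.67 mW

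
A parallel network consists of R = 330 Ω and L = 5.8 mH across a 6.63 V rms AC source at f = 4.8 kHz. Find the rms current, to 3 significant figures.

42.9 mA

ω = 2πf = 30160 rad/s
X_L = ωL = 175 Ω
Parallel: admittances add. Y = 1/R + 1/(jωL)
Y = (0.00303 − j0.00572) S
|Y| = 0.00647 S → |Z| = 1/|Y| = 155 Ω, ∠Z = −∠Y = 62.1°
I = V/|Z| = 6.63/155 = 42.9 mA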